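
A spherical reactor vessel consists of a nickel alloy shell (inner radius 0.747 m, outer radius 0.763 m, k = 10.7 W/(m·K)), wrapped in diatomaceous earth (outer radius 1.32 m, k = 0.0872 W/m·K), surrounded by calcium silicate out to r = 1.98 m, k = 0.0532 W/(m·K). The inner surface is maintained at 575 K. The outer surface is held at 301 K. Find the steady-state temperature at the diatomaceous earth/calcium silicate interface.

T = 418 K

Series thermal resistances, inner to outer:
  R_nickel alloy = (1/0.747 − 1/0.763)/(4πk) = 0.02807/(4π·10.7) = 2.088×10^-4 K/W
  R_diatomaceous earth = (1/0.763 − 1/1.32)/(4πk) = 0.5530/(4π·0.0872) = 0.5047 K/W
  R_calcium silicate = (1/1.32 − 1/1.98)/(4πk) = 0.2525/(4π·0.0532) = 0.3777 K/W
ΣR = 2.088×10^-4 + 0.5047 + 0.3777 = 0.8826 K/W
Q = ΔT/ΣR = (575 K − 301 K)/0.8826 = 310.4 W
From the inner boundary to the diatomaceous earth/calcium silicate interface, ΣR_partial = 0.5049 K/W.
T_interface = T_in − Q·ΣR_partial = 575 K − (310.4)(0.5049) = 418 K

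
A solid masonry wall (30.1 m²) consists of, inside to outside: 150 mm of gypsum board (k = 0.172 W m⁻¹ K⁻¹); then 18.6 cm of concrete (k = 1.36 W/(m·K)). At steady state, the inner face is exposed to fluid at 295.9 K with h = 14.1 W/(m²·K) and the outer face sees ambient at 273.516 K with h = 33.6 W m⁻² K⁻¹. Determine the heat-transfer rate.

Treat each layer as a resistance in series:
  R_conv,in = 1/(hA) = 1/(14.1·30.1) = 0.002356 K/W
  R_gypsum board = L/(kA) = 0.150/(0.172·30.1) = 0.02897 K/W
  R_concrete = L/(kA) = 0.186/(1.36·30.1) = 0.004544 K/W
  R_conv,out = 1/(hA) = 1/(33.6·30.1) = 9.888×10^-4 K/W
ΣR = 0.002356 + 0.02897 + 0.004544 + 9.888×10^-4 = 0.03686 K/W
Q = ΔT/ΣR = (295.9 K − 273.516 K)/0.03686 = 607 W

Q = 607 W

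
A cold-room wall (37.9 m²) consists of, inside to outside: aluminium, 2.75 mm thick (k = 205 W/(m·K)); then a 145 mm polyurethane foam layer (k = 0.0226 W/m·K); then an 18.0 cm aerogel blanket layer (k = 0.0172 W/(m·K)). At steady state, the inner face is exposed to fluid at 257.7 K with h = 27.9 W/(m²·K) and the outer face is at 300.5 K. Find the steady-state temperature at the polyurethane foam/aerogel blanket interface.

Treat each layer as a resistance in series:
  R_conv,in = 1/(hA) = 1/(27.9·37.9) = 9.457×10^-4 K/W
  R_aluminium = L/(kA) = 0.00275/(205·37.9) = 3.539×10^-7 K/W
  R_polyurethane foam = L/(kA) = 0.145/(0.0226·37.9) = 0.1693 K/W
  R_aerogel blanket = L/(kA) = 0.180/(0.0172·37.9) = 0.2761 K/W
ΣR = 9.457×10^-4 + 3.539×10^-7 + 0.1693 + 0.2761 = 0.4463 K/W
Q = ΔT/ΣR = (257.7 K − 300.5 K)/0.4463 = -95.90 W
From the inner boundary to the polyurethane foam/aerogel blanket interface, ΣR_partial = 0.1702 K/W.
T_interface = T_in − Q·ΣR_partial = 257.7 K − (-95.90)(0.1702) = 274.02 K

T = 274.02 K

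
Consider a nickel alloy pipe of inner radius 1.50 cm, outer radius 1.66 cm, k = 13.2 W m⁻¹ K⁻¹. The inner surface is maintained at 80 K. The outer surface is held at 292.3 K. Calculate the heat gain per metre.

Q' = 174 kW/m

Q' = 2πk·ΔT/ln(r₂/r₁) = 2π × 13.2 × 212.3 / ln(0.0166/0.0150) = 1.74×10^5 W/m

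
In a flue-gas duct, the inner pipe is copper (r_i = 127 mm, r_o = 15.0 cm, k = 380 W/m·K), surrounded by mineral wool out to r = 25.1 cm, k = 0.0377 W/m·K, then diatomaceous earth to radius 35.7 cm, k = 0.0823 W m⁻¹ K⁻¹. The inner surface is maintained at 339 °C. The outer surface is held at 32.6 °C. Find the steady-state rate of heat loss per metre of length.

Resistance network (inner→outer):
  R'_copper = ln(0.150/0.127)/(2πk) = 0.1664/(2π·380) = 6.971×10^-5 m·K/W
  R'_mineral wool = ln(0.251/0.150)/(2πk) = 0.5148/(2π·0.0377) = 2.173 m·K/W
  R'_diatomaceous earth = ln(0.357/0.251)/(2πk) = 0.3523/(2π·0.0823) = 0.6813 m·K/W
ΣR = 6.971×10^-5 + 2.173 + 0.6813 = 2.854 m·K/W
Q' = ΔT/ΣR = (339 °C − 32.6 °C)/2.854 = 107 W/m

Q' = 107 W/m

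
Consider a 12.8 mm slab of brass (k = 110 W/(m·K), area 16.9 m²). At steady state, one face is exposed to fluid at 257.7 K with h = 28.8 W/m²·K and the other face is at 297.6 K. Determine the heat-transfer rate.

Treat each layer as a resistance in series:
  R_conv,in = 1/(hA) = 1/(28.8·16.9) = 0.002055 K/W
  R_brass = L/(kA) = 0.0128/(110·16.9) = 6.885×10^-6 K/W
ΣR = 0.002055 + 6.885×10^-6 = 0.002062 K/W
Q = ΔT/ΣR = (257.7 K − 297.6 K)/0.002062 = -19400 W
(Negative Q ⇒ heat flows inward; heat gain = 19400 W.)

Q = 19.4 kW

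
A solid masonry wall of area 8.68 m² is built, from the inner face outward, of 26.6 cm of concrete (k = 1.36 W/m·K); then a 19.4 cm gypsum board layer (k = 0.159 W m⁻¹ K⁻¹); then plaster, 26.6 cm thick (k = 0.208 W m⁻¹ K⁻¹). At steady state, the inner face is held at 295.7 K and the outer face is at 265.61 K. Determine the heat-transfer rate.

Q = 96.9 W

Treat each layer as a resistance in series:
  R_concrete = L/(kA) = 0.266/(1.36·8.68) = 0.02253 K/W
  R_gypsum board = L/(kA) = 0.194/(0.159·8.68) = 0.1406 K/W
  R_plaster = L/(kA) = 0.266/(0.208·8.68) = 0.1473 K/W
ΣR = 0.02253 + 0.1406 + 0.1473 = 0.3104 K/W
Q = ΔT/ΣR = (295.7 K − 265.61 K)/0.3104 = 96.9 W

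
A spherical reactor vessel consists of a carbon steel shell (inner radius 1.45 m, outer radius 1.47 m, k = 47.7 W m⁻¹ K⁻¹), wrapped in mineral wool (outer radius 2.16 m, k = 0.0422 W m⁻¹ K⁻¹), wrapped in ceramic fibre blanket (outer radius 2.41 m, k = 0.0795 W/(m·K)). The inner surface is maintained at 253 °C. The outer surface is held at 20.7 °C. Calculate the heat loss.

Q = 507 W

Series thermal resistances, inner to outer:
  R_carbon steel = (1/1.45 − 1/1.47)/(4πk) = 0.009383/(4π·47.7) = 1.565×10^-5 K/W
  R_mineral wool = (1/1.47 − 1/2.16)/(4πk) = 0.2173/(4π·0.0422) = 0.4098 K/W
  R_ceramic fibre blanket = (1/2.16 − 1/2.41)/(4πk) = 0.04803/(4π·0.0795) = 0.04807 K/W
ΣR = 1.565×10^-5 + 0.4098 + 0.04807 = 0.4579 K/W
Q = ΔT/ΣR = (253 °C − 20.7 °C)/0.4579 = 507 W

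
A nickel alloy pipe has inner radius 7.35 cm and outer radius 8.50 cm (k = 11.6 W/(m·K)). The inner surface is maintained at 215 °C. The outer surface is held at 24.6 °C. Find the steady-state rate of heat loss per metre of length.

Q' = 95.5 kW/m

Q' = 2πk·ΔT/ln(r₂/r₁) = 2π × 11.6 × 190.4 / ln(0.0850/0.0735) = 95500 W/m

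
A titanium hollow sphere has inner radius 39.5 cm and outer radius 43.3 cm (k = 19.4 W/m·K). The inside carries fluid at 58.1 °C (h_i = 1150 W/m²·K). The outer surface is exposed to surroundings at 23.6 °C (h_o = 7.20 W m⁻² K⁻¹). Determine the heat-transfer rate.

Treat each layer as a resistance in series:
  R_conv,in = 1/(4πr²h) = 1/(4π·0.395²·1150) = 4.435×10^-4 K/W
  R_titanium = (1/0.395 − 1/0.433)/(4πk) = 0.2222/(4π·19.4) = 9.114×10^-4 K/W
  R_conv,out = 1/(4πr²h) = 1/(4π·0.433²·7.20) = 0.05895 K/W
ΣR = 4.435×10^-4 + 9.114×10^-4 + 0.05895 = 0.06030 K/W
Q = ΔT/ΣR = (58.1 °C − 23.6 °C)/0.06030 = 572 W

Q = 572 W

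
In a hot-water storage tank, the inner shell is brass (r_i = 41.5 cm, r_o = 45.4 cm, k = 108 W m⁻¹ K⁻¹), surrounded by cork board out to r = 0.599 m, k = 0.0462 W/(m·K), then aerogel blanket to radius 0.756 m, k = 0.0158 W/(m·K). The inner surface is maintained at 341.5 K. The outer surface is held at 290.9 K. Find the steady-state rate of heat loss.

Treat each layer as a resistance in series:
  R_brass = (1/0.415 − 1/0.454)/(4πk) = 0.2070/(4π·108) = 1.525×10^-4 K/W
  R_cork board = (1/0.454 − 1/0.599)/(4πk) = 0.5332/(4π·0.0462) = 0.9184 K/W
  R_aerogel blanket = (1/0.599 − 1/0.756)/(4πk) = 0.3467/(4π·0.0158) = 1.746 K/W
ΣR = 1.525×10^-4 + 0.9184 + 1.746 = 2.665 K/W
Q = ΔT/ΣR = (341.5 K − 290.9 K)/2.665 = 19.0 W

Q = 19.0 W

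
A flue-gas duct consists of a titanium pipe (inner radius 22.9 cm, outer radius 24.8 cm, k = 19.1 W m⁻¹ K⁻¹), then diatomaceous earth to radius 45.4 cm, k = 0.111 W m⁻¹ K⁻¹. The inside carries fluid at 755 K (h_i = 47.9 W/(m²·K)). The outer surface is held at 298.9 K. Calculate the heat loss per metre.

Q' = 517 W/m

Series thermal resistances, inner to outer:
  R'_conv,in = 1/(2πr h) = 1/(2π·0.229·47.9) = 0.01451 m·K/W
  R'_titanium = ln(0.248/0.229)/(2πk) = 0.07971/(2π·19.1) = 6.642×10^-4 m·K/W
  R'_diatomaceous earth = ln(0.454/0.248)/(2πk) = 0.6047/(2π·0.111) = 0.8670 m·K/W
ΣR = 0.01451 + 6.642×10^-4 + 0.8670 = 0.8822 m·K/W
Q' = ΔT/ΣR = (755 K − 298.9 K)/0.8822 = 517 W/m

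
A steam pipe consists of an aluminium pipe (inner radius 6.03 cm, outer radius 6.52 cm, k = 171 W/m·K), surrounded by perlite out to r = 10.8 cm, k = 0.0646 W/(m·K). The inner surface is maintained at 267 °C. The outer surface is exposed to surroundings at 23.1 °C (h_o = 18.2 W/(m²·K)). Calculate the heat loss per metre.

Resistance network (inner→outer):
  R'_aluminium = ln(0.0652/0.0603)/(2πk) = 0.07813/(2π·171) = 7.272×10^-5 m·K/W
  R'_perlite = ln(0.108/0.0652)/(2πk) = 0.5047/(2π·0.0646) = 1.243 m·K/W
  R'_conv,out = 1/(2πr h) = 1/(2π·0.108·18.2) = 0.08097 m·K/W
ΣR = 7.272×10^-5 + 1.243 + 0.08097 = 1.324 m·K/W
Q' = ΔT/ΣR = (267 °C − 23.1 °C)/1.324 = 184 W/m

Q' = 184 W/m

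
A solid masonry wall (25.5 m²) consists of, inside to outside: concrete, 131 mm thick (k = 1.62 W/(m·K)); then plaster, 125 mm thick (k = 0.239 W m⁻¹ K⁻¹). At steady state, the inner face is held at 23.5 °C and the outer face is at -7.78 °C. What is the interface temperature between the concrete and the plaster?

Series thermal resistances, inner to outer:
  R_concrete = L/(kA) = 0.131/(1.62·25.5) = 0.003171 K/W
  R_plaster = L/(kA) = 0.125/(0.239·25.5) = 0.02051 K/W
ΣR = 0.003171 + 0.02051 = 0.02368 K/W
Q = ΔT/ΣR = (23.5 °C − -7.78 °C)/0.02368 = 1321 W
From the inner boundary to the concrete/plaster interface, ΣR_partial = 0.003171 K/W.
T_interface = T_in − Q·ΣR_partial = 23.5 °C − (1321)(0.003171) = 19.3 °C

T = 19.3 °C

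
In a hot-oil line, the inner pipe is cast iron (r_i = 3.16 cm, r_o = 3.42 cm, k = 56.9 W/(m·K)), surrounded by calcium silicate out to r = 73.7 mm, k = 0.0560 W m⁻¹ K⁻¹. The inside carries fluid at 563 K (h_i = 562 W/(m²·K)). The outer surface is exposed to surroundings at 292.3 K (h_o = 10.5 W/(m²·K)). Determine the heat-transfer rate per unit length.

Series thermal resistances, inner to outer:
  R'_conv,in = 1/(2πr h) = 1/(2π·0.0316·562) = 0.008962 m·K/W
  R'_cast iron = ln(0.0342/0.0316)/(2πk) = 0.07907/(2π·56.9) = 2.212×10^-4 m·K/W
  R'_calcium silicate = ln(0.0737/0.0342)/(2πk) = 0.7678/(2π·0.0560) = 2.182 m·K/W
  R'_conv,out = 1/(2πr h) = 1/(2π·0.0737·10.5) = 0.2057 m·K/W
ΣR = 0.008962 + 2.212×10^-4 + 2.182 + 0.2057 = 2.397 m·K/W
Q' = ΔT/ΣR = (563 K − 292.3 K)/2.397 = 113 W/m

Q' = 113 W/m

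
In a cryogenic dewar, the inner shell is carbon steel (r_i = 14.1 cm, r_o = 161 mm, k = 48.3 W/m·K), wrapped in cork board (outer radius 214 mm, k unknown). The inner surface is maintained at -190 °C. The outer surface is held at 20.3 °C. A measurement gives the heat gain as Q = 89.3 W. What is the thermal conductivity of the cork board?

ΣR = ΔT/Q = |-190 − 20.3|/89.3 = 2.355 K/W
Known resistances:
  R_carbon steel = (1/0.141 − 1/0.161)/(4πk) = 0.8810/(4π·48.3) = 0.001452 K/W
R_cork board = ΣR − ΣR_known = 2.355 − 0.001452 = 2.354 K/W
(1/r₁−1/r₂)/(4πk) = 2.354 ⇒ k = 1.538/(4π·2.354) = 0.0520 W/m·K

k = 0.0520 W/m·K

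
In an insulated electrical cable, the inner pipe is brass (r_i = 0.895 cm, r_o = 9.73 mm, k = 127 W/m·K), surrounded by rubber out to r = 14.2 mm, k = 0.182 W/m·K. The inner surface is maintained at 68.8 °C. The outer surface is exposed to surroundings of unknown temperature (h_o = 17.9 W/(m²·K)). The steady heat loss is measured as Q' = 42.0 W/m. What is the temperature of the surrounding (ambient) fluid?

T_out = 28.6 °C

Series resistances:
  R'_brass = ln(0.00973/0.00895)/(2πk) = 0.08356/(2π·127) = 1.047×10^-4 m·K/W
  R'_rubber = ln(0.0142/0.00973)/(2πk) = 0.3780/(2π·0.182) = 0.3306 m·K/W
  R'_conv,out = 1/(2πr h) = 1/(2π·0.0142·17.9) = 0.6262 m·K/W
ΣR = 0.9568 m·K/W
ΔT = Q'·ΣR = 42.0 × 0.9568 = 40.19 K
Heat flows outward, so T_out = T_in − ΔT = 68.8 − 40.19 = 28.6 °C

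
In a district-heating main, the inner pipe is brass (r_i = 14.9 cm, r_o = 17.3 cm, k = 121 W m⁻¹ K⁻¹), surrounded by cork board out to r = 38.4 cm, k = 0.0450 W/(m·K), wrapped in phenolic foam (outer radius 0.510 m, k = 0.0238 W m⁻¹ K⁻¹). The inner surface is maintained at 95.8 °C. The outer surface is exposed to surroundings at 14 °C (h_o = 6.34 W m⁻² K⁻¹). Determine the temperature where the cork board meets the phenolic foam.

Treat each layer as a resistance in series:
  R'_brass = ln(0.173/0.149)/(2πk) = 0.1493/(2π·121) = 1.964×10^-4 m·K/W
  R'_cork board = ln(0.384/0.173)/(2πk) = 0.7974/(2π·0.0450) = 2.820 m·K/W
  R'_phenolic foam = ln(0.510/0.384)/(2πk) = 0.2838/(2π·0.0238) = 1.898 m·K/W
  R'_conv,out = 1/(2πr h) = 1/(2π·0.510·6.34) = 0.04922 m·K/W
ΣR = 1.964×10^-4 + 2.820 + 1.898 + 0.04922 = 4.767 m·K/W
Q' = ΔT/ΣR = (95.8 °C − 14 °C)/4.767 = 17.16 W/m
From the inner boundary to the cork board/phenolic foam interface, ΣR_partial = 2.820 m·K/W.
T_interface = T_in − Q'·ΣR_partial = 95.8 °C − (17.16)(2.820) = 47.4 °C

T = 47.4 °C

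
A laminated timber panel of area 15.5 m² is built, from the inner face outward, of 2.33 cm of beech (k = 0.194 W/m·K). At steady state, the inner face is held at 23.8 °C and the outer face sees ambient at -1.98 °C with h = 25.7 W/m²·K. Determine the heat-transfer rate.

Resistance network (inner→outer):
  R_beech = L/(kA) = 0.0233/(0.194·15.5) = 0.007749 K/W
  R_conv,out = 1/(hA) = 1/(25.7·15.5) = 0.002510 K/W
ΣR = 0.007749 + 0.002510 = 0.01026 K/W
Q = ΔT/ΣR = (23.8 °C − -1.98 °C)/0.01026 = 2510 W

Q = 2.51 kW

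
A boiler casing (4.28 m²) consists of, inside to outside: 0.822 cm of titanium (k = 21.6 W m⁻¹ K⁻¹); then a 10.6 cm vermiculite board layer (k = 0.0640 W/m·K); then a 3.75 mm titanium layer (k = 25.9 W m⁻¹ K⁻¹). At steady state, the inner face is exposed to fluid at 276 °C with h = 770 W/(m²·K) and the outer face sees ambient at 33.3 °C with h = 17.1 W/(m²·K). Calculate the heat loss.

Q = 605 W

Resistance network (inner→outer):
  R_conv,in = 1/(hA) = 1/(770·4.28) = 3.034×10^-4 K/W
  R_titanium = L/(kA) = 0.00822/(21.6·4.28) = 8.891×10^-5 K/W
  R_vermiculite board = L/(kA) = 0.106/(0.0640·4.28) = 0.3870 K/W
  R_titanium = L/(kA) = 0.00375/(25.9·4.28) = 3.383×10^-5 K/W
  R_conv,out = 1/(hA) = 1/(17.1·4.28) = 0.01366 K/W
ΣR = 3.034×10^-4 + 8.891×10^-5 + 0.3870 + 3.383×10^-5 + 0.01366 = 0.4011 K/W
Q = ΔT/ΣR = (276 °C − 33.3 °C)/0.4011 = 605 W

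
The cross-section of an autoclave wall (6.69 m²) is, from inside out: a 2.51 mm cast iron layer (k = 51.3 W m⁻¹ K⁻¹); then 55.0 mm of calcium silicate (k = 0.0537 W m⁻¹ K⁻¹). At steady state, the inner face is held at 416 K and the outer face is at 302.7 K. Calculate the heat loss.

Series thermal resistances, inner to outer:
  R_cast iron = L/(kA) = 0.00251/(51.3·6.69) = 7.314×10^-6 K/W
  R_calcium silicate = L/(kA) = 0.0550/(0.0537·6.69) = 0.1531 K/W
ΣR = 7.314×10^-6 + 0.1531 = 0.1531 K/W
Q = ΔT/ΣR = (416 K − 302.7 K)/0.1531 = 740 W

Q = 740 W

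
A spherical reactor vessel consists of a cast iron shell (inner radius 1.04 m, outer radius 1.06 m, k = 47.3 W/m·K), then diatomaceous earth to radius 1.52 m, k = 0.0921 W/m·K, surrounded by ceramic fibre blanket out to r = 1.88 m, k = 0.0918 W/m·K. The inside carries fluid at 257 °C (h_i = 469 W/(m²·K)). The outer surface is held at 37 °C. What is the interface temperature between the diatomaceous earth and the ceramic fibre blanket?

T = 104 °C

Treat each layer as a resistance in series:
  R_conv,in = 1/(4πr²h) = 1/(4π·1.04²·469) = 1.569×10^-4 K/W
  R_cast iron = (1/1.04 − 1/1.06)/(4πk) = 0.01814/(4π·47.3) = 3.052×10^-5 K/W
  R_diatomaceous earth = (1/1.06 − 1/1.52)/(4πk) = 0.2855/(4π·0.0921) = 0.2467 K/W
  R_ceramic fibre blanket = (1/1.52 − 1/1.88)/(4πk) = 0.1260/(4π·0.0918) = 0.1092 K/W
ΣR = 1.569×10^-4 + 3.052×10^-5 + 0.2467 + 0.1092 = 0.3561 K/W
Q = ΔT/ΣR = (257 °C − 37 °C)/0.3561 = 617.8 W
From the inner boundary to the diatomaceous earth/ceramic fibre blanket interface, ΣR_partial = 0.2469 K/W.
T_interface = T_in − Q·ΣR_partial = 257 °C − (617.8)(0.2469) = 104 °C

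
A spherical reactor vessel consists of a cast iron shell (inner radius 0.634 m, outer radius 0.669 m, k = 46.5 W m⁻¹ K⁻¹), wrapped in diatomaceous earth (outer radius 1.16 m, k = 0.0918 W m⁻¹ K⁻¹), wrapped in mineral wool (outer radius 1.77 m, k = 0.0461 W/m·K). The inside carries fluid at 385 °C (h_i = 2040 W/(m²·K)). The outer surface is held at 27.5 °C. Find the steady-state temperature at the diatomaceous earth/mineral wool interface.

Series thermal resistances, inner to outer:
  R_conv,in = 1/(4πr²h) = 1/(4π·0.634²·2040) = 9.705×10^-5 K/W
  R_cast iron = (1/0.634 − 1/0.669)/(4πk) = 0.08252/(4π·46.5) = 1.412×10^-4 K/W
  R_diatomaceous earth = (1/0.669 − 1/1.16)/(4πk) = 0.6327/(4π·0.0918) = 0.5485 K/W
  R_mineral wool = (1/1.16 − 1/1.77)/(4πk) = 0.2971/(4π·0.0461) = 0.5128 K/W
ΣR = 9.705×10^-5 + 1.412×10^-4 + 0.5485 + 0.5128 = 1.062 K/W
Q = ΔT/ΣR = (385 °C − 27.5 °C)/1.062 = 336.6 W
From the inner boundary to the diatomaceous earth/mineral wool interface, ΣR_partial = 0.5487 K/W.
T_interface = T_in − Q·ΣR_partial = 385 °C − (336.6)(0.5487) = 200 °C

T = 200 °C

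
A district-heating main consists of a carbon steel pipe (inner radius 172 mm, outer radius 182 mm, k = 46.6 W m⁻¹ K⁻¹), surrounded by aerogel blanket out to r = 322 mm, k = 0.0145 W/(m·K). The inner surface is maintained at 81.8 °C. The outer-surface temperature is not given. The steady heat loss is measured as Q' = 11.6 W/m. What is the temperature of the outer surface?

T_out = 9.15 °C

Sum the resistances:
  R'_carbon steel = ln(0.182/0.172)/(2πk) = 0.05651/(2π·46.6) = 1.930×10^-4 m·K/W
  R'_aerogel blanket = ln(0.322/0.182)/(2πk) = 0.5705/(2π·0.0145) = 6.262 m·K/W
ΣR = 6.263 m·K/W
ΔT = Q'·ΣR = 11.6 × 6.263 = 72.65 K
Heat flows outward, so T_out = T_in − ΔT = 81.8 − 72.65 = 9.15 °C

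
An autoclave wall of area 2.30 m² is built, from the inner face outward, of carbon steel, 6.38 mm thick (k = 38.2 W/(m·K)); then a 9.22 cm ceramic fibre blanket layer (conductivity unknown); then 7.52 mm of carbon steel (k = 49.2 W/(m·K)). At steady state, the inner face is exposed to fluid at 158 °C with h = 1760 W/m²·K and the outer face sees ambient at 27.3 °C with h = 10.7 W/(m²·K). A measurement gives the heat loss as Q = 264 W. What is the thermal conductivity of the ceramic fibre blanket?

ΣR = ΔT/Q = |158 − 27.3|/264 = 0.4951 K/W
Known resistances:
  R_conv,in = 1/(hA) = 1/(1760·2.30) = 2.470×10^-4 K/W
  R_carbon steel = L/(kA) = 0.00638/(38.2·2.30) = 7.262×10^-5 K/W
  R_carbon steel = L/(kA) = 0.00752/(49.2·2.30) = 6.645×10^-5 K/W
  R_conv,out = 1/(hA) = 1/(10.7·2.30) = 0.04063 K/W
R_ceramic fibre blanket = ΣR − ΣR_known = 0.4951 − 0.04102 = 0.4541 K/W
L/(kA) = 0.4541 ⇒ k = 0.0922/(0.4541·2.30) = 0.0883 W/m·K

k = 0.0883 W/m·K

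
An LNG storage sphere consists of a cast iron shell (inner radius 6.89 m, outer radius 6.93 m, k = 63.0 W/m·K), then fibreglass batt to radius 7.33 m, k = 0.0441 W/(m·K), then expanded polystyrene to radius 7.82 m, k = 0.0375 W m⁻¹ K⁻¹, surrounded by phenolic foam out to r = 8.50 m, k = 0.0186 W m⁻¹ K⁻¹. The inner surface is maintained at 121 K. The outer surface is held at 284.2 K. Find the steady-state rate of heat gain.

Series thermal resistances, inner to outer:
  R_cast iron = (1/6.89 − 1/6.93)/(4πk) = 8.377×10^-4/(4π·63.0) = 1.058×10^-6 K/W
  R_fibreglass batt = (1/6.93 − 1/7.33)/(4πk) = 0.007874/(4π·0.0441) = 0.01421 K/W
  R_expanded polystyrene = (1/7.33 − 1/7.82)/(4πk) = 0.008548/(4π·0.0375) = 0.01814 K/W
  R_phenolic foam = (1/7.82 − 1/8.50)/(4πk) = 0.01023/(4π·0.0186) = 0.04377 K/W
ΣR = 1.058×10^-6 + 0.01421 + 0.01814 + 0.04377 = 0.07612 K/W
Q = ΔT/ΣR = (121 K − 284.2 K)/0.07612 = -2140 W
(Negative Q ⇒ heat flows inward; heat gain = 2140 W.)

Q = 2140 W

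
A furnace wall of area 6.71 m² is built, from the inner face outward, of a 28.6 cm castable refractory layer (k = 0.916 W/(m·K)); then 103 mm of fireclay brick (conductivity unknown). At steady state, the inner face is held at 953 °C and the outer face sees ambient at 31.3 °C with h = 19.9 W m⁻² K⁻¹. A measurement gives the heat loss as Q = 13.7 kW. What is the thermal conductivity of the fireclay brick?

k = 1.16 W/m·K

ΣR = ΔT/Q = |953 − 31.3|/13700 = 0.06728 K/W
Known resistances:
  R_castable refractory = L/(kA) = 0.286/(0.916·6.71) = 0.04653 K/W
  R_conv,out = 1/(hA) = 1/(19.9·6.71) = 0.007489 K/W
R_fireclay brick = ΣR − ΣR_known = 0.06728 − 0.05402 = 0.01326 K/W
L/(kA) = 0.01326 ⇒ k = 0.103/(0.01326·6.71) = 1.16 W/m·K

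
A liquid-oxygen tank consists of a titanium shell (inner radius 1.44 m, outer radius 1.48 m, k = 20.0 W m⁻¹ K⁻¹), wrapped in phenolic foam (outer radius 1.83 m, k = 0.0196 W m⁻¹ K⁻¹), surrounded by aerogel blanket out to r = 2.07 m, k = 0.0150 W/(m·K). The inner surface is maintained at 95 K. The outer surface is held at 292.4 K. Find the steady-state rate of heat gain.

Q = 229 W

Treat each layer as a resistance in series:
  R_titanium = (1/1.44 − 1/1.48)/(4πk) = 0.01877/(4π·20.0) = 7.468×10^-5 K/W
  R_phenolic foam = (1/1.48 − 1/1.83)/(4πk) = 0.1292/(4π·0.0196) = 0.5247 K/W
  R_aerogel blanket = (1/1.83 − 1/2.07)/(4πk) = 0.06336/(4π·0.0150) = 0.3361 K/W
ΣR = 7.468×10^-5 + 0.5247 + 0.3361 = 0.8609 K/W
Q = ΔT/ΣR = (95 K − 292.4 K)/0.8609 = -229 W
(Negative Q ⇒ heat flows inward; heat gain = 229 W.)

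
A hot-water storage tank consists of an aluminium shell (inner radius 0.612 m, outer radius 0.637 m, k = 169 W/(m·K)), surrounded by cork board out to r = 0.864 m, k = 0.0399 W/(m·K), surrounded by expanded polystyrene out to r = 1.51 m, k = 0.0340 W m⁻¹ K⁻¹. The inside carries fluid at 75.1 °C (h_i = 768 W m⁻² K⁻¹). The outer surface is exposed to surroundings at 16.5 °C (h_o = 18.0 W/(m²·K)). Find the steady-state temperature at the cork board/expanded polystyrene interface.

Series thermal resistances, inner to outer:
  R_conv,in = 1/(4πr²h) = 1/(4π·0.612²·768) = 2.766×10^-4 K/W
  R_aluminium = (1/0.612 − 1/0.637)/(4πk) = 0.06413/(4π·169) = 3.020×10^-5 K/W
  R_cork board = (1/0.637 − 1/0.864)/(4πk) = 0.4125/(4π·0.0399) = 0.8226 K/W
  R_expanded polystyrene = (1/0.864 − 1/1.51)/(4πk) = 0.4952/(4π·0.0340) = 1.159 K/W
  R_conv,out = 1/(4πr²h) = 1/(4π·1.51²·18.0) = 0.001939 K/W
ΣR = 2.766×10^-4 + 3.020×10^-5 + 0.8226 + 1.159 + 0.001939 = 1.984 K/W
Q = ΔT/ΣR = (75.1 °C − 16.5 °C)/1.984 = 29.54 W
From the inner boundary to the cork board/expanded polystyrene interface, ΣR_partial = 0.8229 K/W.
T_interface = T_in − Q·ΣR_partial = 75.1 °C − (29.54)(0.8229) = 50.8 °C

T = 50.8 °C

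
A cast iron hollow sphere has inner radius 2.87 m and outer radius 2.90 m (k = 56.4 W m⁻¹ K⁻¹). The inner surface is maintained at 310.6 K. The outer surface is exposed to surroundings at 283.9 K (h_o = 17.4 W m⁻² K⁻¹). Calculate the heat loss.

Series thermal resistances, inner to outer:
  R_cast iron = (1/2.87 − 1/2.90)/(4πk) = 0.003604/(4π·56.4) = 5.086×10^-6 K/W
  R_conv,out = 1/(4πr²h) = 1/(4π·2.90²·17.4) = 5.438×10^-4 K/W
ΣR = 5.086×10^-6 + 5.438×10^-4 = 5.489×10^-4 K/W
Q = ΔT/ΣR = (310.6 K − 283.9 K)/5.489×10^-4 = 48600 W

Q = 48.6 kW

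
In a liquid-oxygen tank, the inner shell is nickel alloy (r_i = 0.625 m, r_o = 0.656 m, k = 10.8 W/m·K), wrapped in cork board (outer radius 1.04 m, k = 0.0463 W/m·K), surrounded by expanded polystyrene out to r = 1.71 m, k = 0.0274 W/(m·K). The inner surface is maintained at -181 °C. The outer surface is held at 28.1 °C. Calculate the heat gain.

Resistance network (inner→outer):
  R_nickel alloy = (1/0.625 − 1/0.656)/(4πk) = 0.07561/(4π·10.8) = 5.571×10^-4 K/W
  R_cork board = (1/0.656 − 1/1.04)/(4πk) = 0.5629/(4π·0.0463) = 0.9674 K/W
  R_expanded polystyrene = (1/1.04 − 1/1.71)/(4πk) = 0.3767/(4π·0.0274) = 1.094 K/W
ΣR = 5.571×10^-4 + 0.9674 + 1.094 = 2.062 K/W
Q = ΔT/ΣR = (-181 °C − 28.1 °C)/2.062 = -101 W
(Negative Q ⇒ heat flows inward; heat gain = 101 W.)

Q = 101 W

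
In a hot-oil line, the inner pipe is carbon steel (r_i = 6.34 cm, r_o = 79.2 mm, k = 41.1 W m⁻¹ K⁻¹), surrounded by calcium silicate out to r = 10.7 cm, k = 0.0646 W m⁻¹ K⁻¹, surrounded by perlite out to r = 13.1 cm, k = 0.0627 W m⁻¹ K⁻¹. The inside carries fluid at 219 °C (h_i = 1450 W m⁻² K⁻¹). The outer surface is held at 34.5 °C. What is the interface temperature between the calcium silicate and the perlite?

Treat each layer as a resistance in series:
  R'_conv,in = 1/(2πr h) = 1/(2π·0.0634·1450) = 0.001731 m·K/W
  R'_carbon steel = ln(0.0792/0.0634)/(2πk) = 0.2225/(2π·41.1) = 8.617×10^-4 m·K/W
  R'_calcium silicate = ln(0.107/0.0792)/(2πk) = 0.3009/(2π·0.0646) = 0.7412 m·K/W
  R'_perlite = ln(0.131/0.107)/(2πk) = 0.2024/(2π·0.0627) = 0.5137 m·K/W
ΣR = 0.001731 + 8.617×10^-4 + 0.7412 + 0.5137 = 1.257 m·K/W
Q' = ΔT/ΣR = (219 °C − 34.5 °C)/1.257 = 146.8 W/m
From the inner boundary to the calcium silicate/perlite interface, ΣR_partial = 0.7438 m·K/W.
T_interface = T_in − Q'·ΣR_partial = 219 °C − (146.8)(0.7438) = 110 °C

T = 110 °C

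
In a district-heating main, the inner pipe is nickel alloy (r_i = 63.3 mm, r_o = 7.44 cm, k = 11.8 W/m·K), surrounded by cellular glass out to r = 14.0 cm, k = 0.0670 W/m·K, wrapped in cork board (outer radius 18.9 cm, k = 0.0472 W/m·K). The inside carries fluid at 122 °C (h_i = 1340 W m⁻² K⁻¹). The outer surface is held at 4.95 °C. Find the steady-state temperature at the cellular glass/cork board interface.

Resistance network (inner→outer):
  R'_conv,in = 1/(2πr h) = 1/(2π·0.0633·1340) = 0.001876 m·K/W
  R'_nickel alloy = ln(0.0744/0.0633)/(2πk) = 0.1616/(2π·11.8) = 0.002179 m·K/W
  R'_cellular glass = ln(0.140/0.0744)/(2πk) = 0.6322/(2π·0.0670) = 1.502 m·K/W
  R'_cork board = ln(0.189/0.140)/(2πk) = 0.3001/(2π·0.0472) = 1.012 m·K/W
ΣR = 0.001876 + 0.002179 + 1.502 + 1.012 = 2.518 m·K/W
Q' = ΔT/ΣR = (122 °C − 4.95 °C)/2.518 = 46.49 W/m
From the inner boundary to the cellular glass/cork board interface, ΣR_partial = 1.506 m·K/W.
T_interface = T_in − Q'·ΣR_partial = 122 °C − (46.49)(1.506) = 52.0 °C

T = 52.0 °C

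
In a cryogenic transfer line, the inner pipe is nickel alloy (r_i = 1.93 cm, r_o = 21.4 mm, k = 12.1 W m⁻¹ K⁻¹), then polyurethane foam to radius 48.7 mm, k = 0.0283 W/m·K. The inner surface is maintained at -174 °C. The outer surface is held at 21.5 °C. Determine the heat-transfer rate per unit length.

Series thermal resistances, inner to outer:
  R'_nickel alloy = ln(0.0214/0.0193)/(2πk) = 0.1033/(2π·12.1) = 0.001359 m·K/W
  R'_polyurethane foam = ln(0.0487/0.0214)/(2πk) = 0.8223/(2π·0.0283) = 4.624 m·K/W
ΣR = 0.001359 + 4.624 = 4.625 m·K/W
Q' = ΔT/ΣR = (-174 °C − 21.5 °C)/4.625 = -42.3 W/m
(Negative Q' ⇒ heat flows inward; heat gain = 42.3 W/m.)

Q' = 42.3 W/m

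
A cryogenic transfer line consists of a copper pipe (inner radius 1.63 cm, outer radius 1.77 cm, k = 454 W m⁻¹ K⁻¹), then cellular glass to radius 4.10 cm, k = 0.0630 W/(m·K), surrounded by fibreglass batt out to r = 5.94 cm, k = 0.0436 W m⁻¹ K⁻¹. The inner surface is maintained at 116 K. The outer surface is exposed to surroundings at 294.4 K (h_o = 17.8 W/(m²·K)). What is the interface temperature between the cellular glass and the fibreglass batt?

Resistance network (inner→outer):
  R'_copper = ln(0.0177/0.0163)/(2πk) = 0.08240/(2π·454) = 2.889×10^-5 m·K/W
  R'_cellular glass = ln(0.0410/0.0177)/(2πk) = 0.8400/(2π·0.0630) = 2.122 m·K/W
  R'_fibreglass batt = ln(0.0594/0.0410)/(2πk) = 0.3707/(2π·0.0436) = 1.353 m·K/W
  R'_conv,out = 1/(2πr h) = 1/(2π·0.0594·17.8) = 0.1505 m·K/W
ΣR = 2.889×10^-5 + 2.122 + 1.353 + 0.1505 = 3.626 m·K/W
Q' = ΔT/ΣR = (116 K − 294.4 K)/3.626 = -49.20 W/m
From the inner boundary to the cellular glass/fibreglass batt interface, ΣR_partial = 2.122 m·K/W.
T_interface = T_in − Q'·ΣR_partial = 116 K − (-49.20)(2.122) = 220.4 K

T = 220.4 K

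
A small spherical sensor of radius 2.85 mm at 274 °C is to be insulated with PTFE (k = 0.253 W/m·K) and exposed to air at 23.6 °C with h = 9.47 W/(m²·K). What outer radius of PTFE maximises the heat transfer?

r_cr = 5.34 cm

For a sphere, r_cr = 2k_ins/h = 2·0.253/9.47 = 0.0534 m = 5.34 cm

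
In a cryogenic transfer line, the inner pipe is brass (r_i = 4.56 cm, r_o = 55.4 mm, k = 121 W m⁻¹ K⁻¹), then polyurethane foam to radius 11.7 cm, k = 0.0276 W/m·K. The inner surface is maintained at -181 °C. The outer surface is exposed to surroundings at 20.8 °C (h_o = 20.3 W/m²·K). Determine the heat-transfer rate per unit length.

Treat each layer as a resistance in series:
  R'_brass = ln(0.0554/0.0456)/(2πk) = 0.1947/(2π·121) = 2.561×10^-4 m·K/W
  R'_polyurethane foam = ln(0.117/0.0554)/(2πk) = 0.7476/(2π·0.0276) = 4.311 m·K/W
  R'_conv,out = 1/(2πr h) = 1/(2π·0.117·20.3) = 0.06701 m·K/W
ΣR = 2.561×10^-4 + 4.311 + 0.06701 = 4.378 m·K/W
Q' = ΔT/ΣR = (-181 °C − 20.8 °C)/4.378 = -46.1 W/m
(Negative Q' ⇒ heat flows inward; heat gain = 46.1 W/m.)

Q' = 46.1 W/m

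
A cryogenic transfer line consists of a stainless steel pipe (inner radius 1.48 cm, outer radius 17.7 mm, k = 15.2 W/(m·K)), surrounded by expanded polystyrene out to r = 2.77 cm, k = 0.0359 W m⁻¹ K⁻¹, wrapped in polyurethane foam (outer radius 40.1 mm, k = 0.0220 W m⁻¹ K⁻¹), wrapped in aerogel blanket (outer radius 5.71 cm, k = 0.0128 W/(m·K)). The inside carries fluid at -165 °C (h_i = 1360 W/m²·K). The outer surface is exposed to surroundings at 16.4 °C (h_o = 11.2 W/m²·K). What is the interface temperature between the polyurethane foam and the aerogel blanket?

Treat each layer as a resistance in series:
  R'_conv,in = 1/(2πr h) = 1/(2π·0.0148·1360) = 0.007907 m·K/W
  R'_stainless steel = ln(0.0177/0.0148)/(2πk) = 0.1789/(2π·15.2) = 0.001874 m·K/W
  R'_expanded polystyrene = ln(0.0277/0.0177)/(2πk) = 0.4479/(2π·0.0359) = 1.986 m·K/W
  R'_polyurethane foam = ln(0.0401/0.0277)/(2πk) = 0.3699/(2π·0.0220) = 2.676 m·K/W
  R'_aerogel blanket = ln(0.0571/0.0401)/(2πk) = 0.3534/(2π·0.0128) = 4.395 m·K/W
  R'_conv,out = 1/(2πr h) = 1/(2π·0.0571·11.2) = 0.2489 m·K/W
ΣR = 0.007907 + 0.001874 + 1.986 + 2.676 + 4.395 + 0.2489 = 9.316 m·K/W
Q' = ΔT/ΣR = (-165 °C − 16.4 °C)/9.316 = -19.47 W/m
From the inner boundary to the polyurethane foam/aerogel blanket interface, ΣR_partial = 4.672 m·K/W.
T_interface = T_in − Q'·ΣR_partial = -165 °C − (-19.47)(4.672) = -74.0 °C

T = -74.0 °C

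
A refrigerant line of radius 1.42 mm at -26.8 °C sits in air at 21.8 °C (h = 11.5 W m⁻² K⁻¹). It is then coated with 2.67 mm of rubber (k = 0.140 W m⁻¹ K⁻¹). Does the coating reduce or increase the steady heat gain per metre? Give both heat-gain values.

Critical radius for a cylinder: r_cr = k/h = 0.0122 m = 1.22 cm.
Outer radius after coating: r₂ = 0.00142 + 0.00267 = 0.00409 m.
Since r₁ < r_cr and r₂ ≤ r_cr, the coating moves toward the maximum at r_cr — heat gain rises.
Bare: R = 1/(2πr₁h) = 9.746 m·K/W; Q = 48.6/9.746 = 4.99 W/m.
Coated: R = R_cond + R_conv = 4.586 m·K/W; Q = 48.6/4.586 = 10.6 W/m.

increases: 4.99 → 10.6 W/m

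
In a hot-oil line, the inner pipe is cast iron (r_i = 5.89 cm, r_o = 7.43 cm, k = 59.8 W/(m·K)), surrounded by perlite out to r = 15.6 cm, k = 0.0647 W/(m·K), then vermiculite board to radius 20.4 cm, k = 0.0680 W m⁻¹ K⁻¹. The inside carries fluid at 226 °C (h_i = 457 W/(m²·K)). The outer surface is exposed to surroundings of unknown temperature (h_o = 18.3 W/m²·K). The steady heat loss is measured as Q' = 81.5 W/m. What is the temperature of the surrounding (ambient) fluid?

Series resistances:
  R'_conv,in = 1/(2πr h) = 1/(2π·0.0589·457) = 0.005913 m·K/W
  R'_cast iron = ln(0.0743/0.0589)/(2πk) = 0.2323/(2π·59.8) = 6.182×10^-4 m·K/W
  R'_perlite = ln(0.156/0.0743)/(2πk) = 0.7417/(2π·0.0647) = 1.825 m·K/W
  R'_vermiculite board = ln(0.204/0.156)/(2πk) = 0.2683/(2π·0.0680) = 0.6279 m·K/W
  R'_conv,out = 1/(2πr h) = 1/(2π·0.204·18.3) = 0.04263 m·K/W
ΣR = 2.502 m·K/W
ΔT = Q'·ΣR = 81.5 × 2.502 = 203.9 K
Heat flows outward, so T_out = T_in − ΔT = 226 − 203.9 = 22.1 °C

T_out = 22.1 °C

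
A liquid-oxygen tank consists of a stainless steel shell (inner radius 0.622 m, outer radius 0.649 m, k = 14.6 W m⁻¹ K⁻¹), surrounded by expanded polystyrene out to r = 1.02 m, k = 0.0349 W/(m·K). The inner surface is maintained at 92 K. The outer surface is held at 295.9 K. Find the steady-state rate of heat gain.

Resistance network (inner→outer):
  R_stainless steel = (1/0.622 − 1/0.649)/(4πk) = 0.06688/(4π·14.6) = 3.646×10^-4 K/W
  R_expanded polystyrene = (1/0.649 − 1/1.02)/(4πk) = 0.5604/(4π·0.0349) = 1.278 K/W
ΣR = 3.646×10^-4 + 1.278 = 1.278 K/W
Q = ΔT/ΣR = (92 K − 295.9 K)/1.278 = -160 W
(Negative Q ⇒ heat flows inward; heat gain = 160 W.)

Q = 160 W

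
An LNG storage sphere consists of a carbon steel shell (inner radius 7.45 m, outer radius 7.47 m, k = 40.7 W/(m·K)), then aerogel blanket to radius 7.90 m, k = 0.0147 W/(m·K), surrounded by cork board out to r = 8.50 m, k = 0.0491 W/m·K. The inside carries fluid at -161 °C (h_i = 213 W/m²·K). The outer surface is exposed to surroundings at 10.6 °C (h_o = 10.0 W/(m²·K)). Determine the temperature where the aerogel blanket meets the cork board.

Series thermal resistances, inner to outer:
  R_conv,in = 1/(4πr²h) = 1/(4π·7.45²·213) = 6.731×10^-6 K/W
  R_carbon steel = (1/7.45 − 1/7.47)/(4πk) = 3.594×10^-4/(4π·40.7) = 7.027×10^-7 K/W
  R_aerogel blanket = (1/7.47 − 1/7.90)/(4πk) = 0.007287/(4π·0.0147) = 0.03945 K/W
  R_cork board = (1/7.90 − 1/8.50)/(4πk) = 0.008935/(4π·0.0491) = 0.01448 K/W
  R_conv,out = 1/(4πr²h) = 1/(4π·8.50²·10.0) = 1.101×10^-4 K/W
ΣR = 6.731×10^-6 + 7.027×10^-7 + 0.03945 + 0.01448 + 1.101×10^-4 = 0.05405 K/W
Q = ΔT/ΣR = (-161 °C − 10.6 °C)/0.05405 = -3175 W
From the inner boundary to the aerogel blanket/cork board interface, ΣR_partial = 0.03946 K/W.
T_interface = T_in − Q·ΣR_partial = -161 °C − (-3175)(0.03946) = -35.7 °C

T = -35.7 °C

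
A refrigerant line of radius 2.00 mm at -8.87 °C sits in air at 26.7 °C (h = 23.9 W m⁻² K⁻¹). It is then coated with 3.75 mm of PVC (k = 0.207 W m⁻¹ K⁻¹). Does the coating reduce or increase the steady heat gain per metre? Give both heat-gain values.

increases: 10.7 → 18.1 W/m

Critical radius for a cylinder: r_cr = k/h = 0.00866 m = 0.866 cm.
Outer radius after coating: r₂ = 0.00200 + 0.00375 = 0.00575 m.
Since r₁ < r_cr and r₂ ≤ r_cr, the coating moves toward the maximum at r_cr — heat gain rises.
Bare: R = 1/(2πr₁h) = 3.330 m·K/W; Q = 35.57/3.330 = 10.7 W/m.
Coated: R = R_cond + R_conv = 1.970 m·K/W; Q = 35.57/1.970 = 18.1 W/m.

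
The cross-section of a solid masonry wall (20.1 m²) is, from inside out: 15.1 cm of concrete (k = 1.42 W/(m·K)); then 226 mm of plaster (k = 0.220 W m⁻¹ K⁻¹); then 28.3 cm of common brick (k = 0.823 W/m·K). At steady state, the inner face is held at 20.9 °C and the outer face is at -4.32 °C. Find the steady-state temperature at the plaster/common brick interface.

T = 1.55 °C

Treat each layer as a resistance in series:
  R_concrete = L/(kA) = 0.151/(1.42·20.1) = 0.005290 K/W
  R_plaster = L/(kA) = 0.226/(0.220·20.1) = 0.05111 K/W
  R_common brick = L/(kA) = 0.283/(0.823·20.1) = 0.01711 K/W
ΣR = 0.005290 + 0.05111 + 0.01711 = 0.07351 K/W
Q = ΔT/ΣR = (20.9 °C − -4.32 °C)/0.07351 = 343.1 W
From the inner boundary to the plaster/common brick interface, ΣR_partial = 0.05640 K/W.
T_interface = T_in − Q·ΣR_partial = 20.9 °C − (343.1)(0.05640) = 1.55 °C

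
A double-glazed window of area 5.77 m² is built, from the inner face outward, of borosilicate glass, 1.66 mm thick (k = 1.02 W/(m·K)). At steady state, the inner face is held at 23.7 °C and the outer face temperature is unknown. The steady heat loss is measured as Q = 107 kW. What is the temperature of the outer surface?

Series resistances:
  R_borosilicate glass = L/(kA) = 0.00166/(1.02·5.77) = 2.821×10^-4 K/W
ΣR = 2.821×10^-4 K/W
ΔT = Q·ΣR = 1.07×10^5 × 2.821×10^-4 = 30.18 K
Heat flows outward, so T_out = T_in − ΔT = 23.7 − 30.18 = -6.48 °C

T_out = -6.48 °C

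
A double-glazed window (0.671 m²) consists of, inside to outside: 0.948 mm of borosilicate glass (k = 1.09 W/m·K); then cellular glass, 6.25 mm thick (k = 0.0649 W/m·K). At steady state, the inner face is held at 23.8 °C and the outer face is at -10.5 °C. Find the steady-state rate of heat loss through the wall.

Series thermal resistances, inner to outer:
  R_borosilicate glass = L/(kA) = 9.48×10^-4/(1.09·0.671) = 0.001296 K/W
  R_cellular glass = L/(kA) = 0.00625/(0.0649·0.671) = 0.1435 K/W
ΣR = 0.001296 + 0.1435 = 0.1448 K/W
Q = ΔT/ΣR = (23.8 °C − -10.5 °C)/0.1448 = 237 W

Q = 237 W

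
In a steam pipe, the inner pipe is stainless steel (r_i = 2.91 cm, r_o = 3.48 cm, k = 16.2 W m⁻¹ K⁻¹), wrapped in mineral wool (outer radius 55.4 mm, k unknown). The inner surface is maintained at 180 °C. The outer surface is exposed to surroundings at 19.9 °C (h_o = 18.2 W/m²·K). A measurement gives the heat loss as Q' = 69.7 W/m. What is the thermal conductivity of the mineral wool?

ΣR = ΔT/Q' = |180 − 19.9|/69.7 = 2.297 m·K/W
Known resistances:
  R'_stainless steel = ln(0.0348/0.0291)/(2πk) = 0.1789/(2π·16.2) = 0.001757 m·K/W
  R'_conv,out = 1/(2πr h) = 1/(2π·0.0554·18.2) = 0.1578 m·K/W
R_mineral wool = ΣR − ΣR_known = 2.297 − 0.1596 = 2.137 m·K/W
ln(r₂/r₁)/(2πk) = 2.137 ⇒ k = 0.4650/(2π·2.137) = 0.0346 W/m·K

k = 0.0346 W/m·K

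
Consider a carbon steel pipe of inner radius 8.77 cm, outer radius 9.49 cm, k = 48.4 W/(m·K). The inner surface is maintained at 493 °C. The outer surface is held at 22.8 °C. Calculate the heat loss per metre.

Q' = 2πk·ΔT/ln(r₂/r₁) = 2π × 48.4 × 470.2 / ln(0.0949/0.0877) = 1.81×10^6 W/m

Q' = 1.81×10^6 W/m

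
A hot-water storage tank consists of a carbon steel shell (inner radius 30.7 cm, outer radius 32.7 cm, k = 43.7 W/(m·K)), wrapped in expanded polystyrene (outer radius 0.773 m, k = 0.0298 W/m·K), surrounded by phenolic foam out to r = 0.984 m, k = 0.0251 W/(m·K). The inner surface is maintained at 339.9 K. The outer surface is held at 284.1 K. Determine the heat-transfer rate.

Q = 9.98 W

Series thermal resistances, inner to outer:
  R_carbon steel = (1/0.307 − 1/0.327)/(4πk) = 0.1992/(4π·43.7) = 3.628×10^-4 K/W
  R_expanded polystyrene = (1/0.327 − 1/0.773)/(4πk) = 1.764/(4π·0.0298) = 4.712 K/W
  R_phenolic foam = (1/0.773 − 1/0.984)/(4πk) = 0.2774/(4π·0.0251) = 0.8795 K/W
ΣR = 3.628×10^-4 + 4.712 + 0.8795 = 5.592 K/W
Q = ΔT/ΣR = (339.9 K − 284.1 K)/5.592 = 9.98 W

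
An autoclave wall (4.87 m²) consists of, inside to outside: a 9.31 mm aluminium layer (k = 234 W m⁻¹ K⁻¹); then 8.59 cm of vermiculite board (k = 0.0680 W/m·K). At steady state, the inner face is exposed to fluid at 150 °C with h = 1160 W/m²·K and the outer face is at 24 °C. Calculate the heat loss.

Q = 485 W

Resistance network (inner→outer):
  R_conv,in = 1/(hA) = 1/(1160·4.87) = 1.770×10^-4 K/W
  R_aluminium = L/(kA) = 0.00931/(234·4.87) = 8.170×10^-6 K/W
  R_vermiculite board = L/(kA) = 0.0859/(0.0680·4.87) = 0.2594 K/W
ΣR = 1.770×10^-4 + 8.170×10^-6 + 0.2594 = 0.2596 K/W
Q = ΔT/ΣR = (150 °C − 24 °C)/0.2596 = 485 W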